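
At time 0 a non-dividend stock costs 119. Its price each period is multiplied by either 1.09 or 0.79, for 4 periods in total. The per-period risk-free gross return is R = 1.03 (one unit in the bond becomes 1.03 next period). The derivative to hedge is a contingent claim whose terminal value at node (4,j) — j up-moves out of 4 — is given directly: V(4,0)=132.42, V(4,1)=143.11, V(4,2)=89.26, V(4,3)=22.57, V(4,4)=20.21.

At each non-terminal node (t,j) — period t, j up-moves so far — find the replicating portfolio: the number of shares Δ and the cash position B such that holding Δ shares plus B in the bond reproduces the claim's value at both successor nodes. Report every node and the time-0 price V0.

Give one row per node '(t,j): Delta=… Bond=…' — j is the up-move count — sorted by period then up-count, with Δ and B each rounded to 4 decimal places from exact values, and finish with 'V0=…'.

Under the risk-neutral measure, an up-move has probability p* = (R−d)/(u−d) = 0.8000 and values discount at R = 1.03.
Terminal payoffs: V(4,0)=132.4200, V(4,1)=143.1100, V(4,2)=89.2600, V(4,3)=22.5700, V(4,4)=20.2100
(3,0): S=58.6716. Δ = (V_up−V_dn)/(S_up−S_dn) = (143.1100−132.4200)/(63.9521−46.3506) = 0.6073. V = [p*·143.1100 + (1−p*)·132.4200]/1.03 = 136.8660. B = V − Δ·S = 101.2327.
(3,1): S=80.9520. Δ = (V_up−V_dn)/(S_up−S_dn) = (89.2600−143.1100)/(88.2377−63.9521) = -2.2174. V = [p*·89.2600 + (1−p*)·143.1100]/1.03 = 97.1165. B = V − Δ·S = 276.6165.
(3,2): S=111.6933. Δ = (V_up−V_dn)/(S_up−S_dn) = (22.5700−89.2600)/(121.7457−88.2377) = -1.9903. V = [p*·22.5700 + (1−p*)·89.2600]/1.03 = 34.8621. B = V − Δ·S = 257.1621.
(3,3): S=154.1085. Δ = (V_up−V_dn)/(S_up−S_dn) = (20.2100−22.5700)/(167.9782−121.7457) = -0.0510. V = [p*·20.2100 + (1−p*)·22.5700]/1.03 = 20.0796. B = V − Δ·S = 27.9463.
(2,0): S=74.2679. Δ = (V_up−V_dn)/(S_up−S_dn) = (97.1165−136.8660)/(80.9520−58.6716) = -1.7841. V = [p*·97.1165 + (1−p*)·136.8660]/1.03 = 102.0062. B = V − Δ·S = 234.5046.
(2,1): S=102.4709. Δ = (V_up−V_dn)/(S_up−S_dn) = (34.8621−97.1165)/(111.6933−80.9520) = -2.0251. V = [p*·34.8621 + (1−p*)·97.1165]/1.03 = 45.9350. B = V − Δ·S = 253.4495.
(2,2): S=141.3839. Δ = (V_up−V_dn)/(S_up−S_dn) = (20.0796−34.8621)/(154.1085−111.6933) = -0.3485. V = [p*·20.0796 + (1−p*)·34.8621]/1.03 = 22.3652. B = V − Δ·S = 71.6402.
(1,0): S=94.0100. Δ = (V_up−V_dn)/(S_up−S_dn) = (45.9350−102.0062)/(102.4709−74.2679) = -1.9881. V = [p*·45.9350 + (1−p*)·102.0062]/1.03 = 55.4847. B = V − Δ·S = 242.3889.
(1,1): S=129.7100. Δ = (V_up−V_dn)/(S_up−S_dn) = (22.3652−45.9350)/(141.3839−102.4709) = -0.6057. V = [p*·22.3652 + (1−p*)·45.9350]/1.03 = 26.2904. B = V − Δ·S = 104.8564.
(0,0): S=119.0000. Δ = (V_up−V_dn)/(S_up−S_dn) = (26.2904−55.4847)/(129.7100−94.0100) = -0.8178. V = [p*·26.2904 + (1−p*)·55.4847]/1.03 = 31.1935. B = V − Δ·S = 128.5077.
Self-financing check: at every node Δ·S+B equals the discounted successor values.

(0,0): Delta=-0.8178 Bond=128.5077
(1,0): Delta=-1.9881 Bond=242.3889
(1,1): Delta=-0.6057 Bond=104.8564
(2,0): Delta=-1.7841 Bond=234.5046
(2,1): Delta=-2.0251 Bond=253.4495
(2,2): Delta=-0.3485 Bond=71.6402
(3,0): Delta=0.6073 Bond=101.2327
(3,1): Delta=-2.2174 Bond=276.6165
(3,2): Delta=-1.9903 Bond=257.1621
(3,3): Delta=-0.0510 Bond=27.9463
V0=31.1935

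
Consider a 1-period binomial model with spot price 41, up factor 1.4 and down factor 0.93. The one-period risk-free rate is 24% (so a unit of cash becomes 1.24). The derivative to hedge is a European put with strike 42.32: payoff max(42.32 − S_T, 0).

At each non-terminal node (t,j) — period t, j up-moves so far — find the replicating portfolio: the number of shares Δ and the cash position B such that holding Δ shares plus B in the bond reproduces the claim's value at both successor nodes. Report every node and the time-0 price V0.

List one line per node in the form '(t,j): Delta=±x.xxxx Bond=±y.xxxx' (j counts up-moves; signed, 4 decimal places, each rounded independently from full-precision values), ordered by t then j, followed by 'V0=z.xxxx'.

Since d<R<u, set p* = (R−d)/(u−d) = 0.6596; price each node as the discounted p*-expectation of its children.
Terminal values V(1,·): V(1,0)=4.1900, V(1,1)=0.0000
(0,0): S=41.0000. Δ = (V_up−V_dn)/(S_up−S_dn) = (0.0000−4.1900)/(57.4000−38.1300) = -0.2174. V = [p*·0.0000 + (1−p*)·4.1900]/1.24 = 1.1503. B = V − Δ·S = 10.0652.
The time-0 hedge costs 1.1503, which is the no-arbitrage price.

(0,0): Delta=-0.2174 Bond=10.0652
V0=1.1503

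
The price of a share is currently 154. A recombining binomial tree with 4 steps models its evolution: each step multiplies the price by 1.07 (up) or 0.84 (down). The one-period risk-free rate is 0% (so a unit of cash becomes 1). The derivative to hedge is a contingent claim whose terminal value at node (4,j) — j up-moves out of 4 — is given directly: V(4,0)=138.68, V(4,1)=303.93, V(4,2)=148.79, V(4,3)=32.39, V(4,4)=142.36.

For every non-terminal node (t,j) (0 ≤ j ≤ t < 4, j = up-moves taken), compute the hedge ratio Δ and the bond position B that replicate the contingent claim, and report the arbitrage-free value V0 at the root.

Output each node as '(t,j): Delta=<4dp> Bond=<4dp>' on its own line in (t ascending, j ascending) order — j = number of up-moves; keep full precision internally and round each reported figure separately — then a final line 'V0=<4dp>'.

Under the risk-neutral measure, an up-move has probability p* = (R−d)/(u−d) = 0.6957 and values discount at R = 1.
At expiry t=4: V(4,0)=138.6800, V(4,1)=303.9300, V(4,2)=148.7900, V(4,3)=32.3900, V(4,4)=142.3600
  t=3,j=0: stock 91.2764 → up 97.6658 (V=303.9300), down 76.6722 (V=138.6800). Price 253.6365; hedge Δ=7.8715, bond B=-464.8417.
  t=3,j=1: stock 116.2688 → up 124.4076 (V=148.7900), down 97.6658 (V=303.9300). Price 196.0065; hedge Δ=-5.8014, bond B=870.5283.
  t=3,j=2: stock 148.1043 → up 158.4716 (V=32.3900), down 124.4076 (V=148.7900). Price 67.8161; hedge Δ=-3.4171, bond B=573.9030.
  t=3,j=3: stock 188.6566 → up 201.8626 (V=142.3600), down 158.4716 (V=32.3900). Price 108.8909; hedge Δ=2.5344, bond B=-369.2396.
  t=2,j=0: stock 108.6624 → up 116.2688 (V=196.0065), down 91.2764 (V=253.6365). Price 213.5461; hedge Δ=-2.3059, bond B=464.1113.
  t=2,j=1: stock 138.4152 → up 148.1043 (V=67.8161), down 116.2688 (V=196.0065). Price 106.8306; hedge Δ=-4.0267, bond B=664.1803.
  t=2,j=2: stock 176.3146 → up 188.6566 (V=108.8909), down 148.1043 (V=67.8161). Price 96.3898; hedge Δ=1.0129, bond B=-82.1962.
  t=1,j=0: stock 129.3600 → up 138.4152 (V=106.8306), down 108.6624 (V=213.5461). Price 139.3092; hedge Δ=-3.5867, bond B=603.2897.
  t=1,j=1: stock 164.7800 → up 176.3146 (V=96.3898), down 138.4152 (V=106.8306). Price 99.5675; hedge Δ=-0.2755, bond B=144.9619.
  t=0,j=0: stock 154.0000 → up 164.7800 (V=99.5675), down 129.3600 (V=139.3092). Price 111.6628; hedge Δ=-1.1220, bond B=284.4530.
The time-0 hedge costs 111.6628, which is the no-arbitrage price.

(0,0): Delta=-1.1220 Bond=284.4530
(1,0): Delta=-3.5867 Bond=603.2897
(1,1): Delta=-0.2755 Bond=144.9619
(2,0): Delta=-2.3059 Bond=464.1113
(2,1): Delta=-4.0267 Bond=664.1803
(2,2): Delta=1.0129 Bond=-82.1962
(3,0): Delta=7.8715 Bond=-464.8417
(3,1): Delta=-5.8014 Bond=870.5283
(3,2): Delta=-3.4171 Bond=573.9030
(3,3): Delta=2.5344 Bond=-369.2396
V0=111.6628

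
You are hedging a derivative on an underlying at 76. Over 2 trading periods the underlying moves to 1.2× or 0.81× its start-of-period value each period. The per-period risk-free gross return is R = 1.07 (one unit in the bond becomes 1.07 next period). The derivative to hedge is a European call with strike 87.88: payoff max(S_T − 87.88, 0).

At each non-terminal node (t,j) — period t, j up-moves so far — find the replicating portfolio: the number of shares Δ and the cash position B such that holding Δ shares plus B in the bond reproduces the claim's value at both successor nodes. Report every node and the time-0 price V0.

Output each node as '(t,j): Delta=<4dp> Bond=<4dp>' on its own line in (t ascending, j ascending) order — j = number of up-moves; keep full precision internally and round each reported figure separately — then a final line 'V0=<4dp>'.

(0,0): Delta=0.4532 Bond=-26.0742
(1,0): Delta=0.0000 Bond=0.0000
(1,1): Delta=0.6062 Bond=-41.8490
V0=8.3695

Under the risk-neutral measure, an up-move has probability p* = (R−d)/(u−d) = 0.6667 and values discount at R = 1.07.
Terminal payoffs: V(2,0)=0.0000, V(2,1)=0.0000, V(2,2)=21.5600
  t=1,j=0: stock 61.5600 → up 73.8720 (V=0.0000), down 49.8636 (V=0.0000). Price 0.0000; hedge Δ=0.0000, bond B=0.0000.
  t=1,j=1: stock 91.2000 → up 109.4400 (V=21.5600), down 73.8720 (V=0.0000). Price 13.4330; hedge Δ=0.6062, bond B=-41.8490.
  t=0,j=0: stock 76.0000 → up 91.2000 (V=13.4330), down 61.5600 (V=0.0000). Price 8.3695; hedge Δ=0.4532, bond B=-26.0742.
Each (Δ,B) replicates both successor values, so the strategy is self-financing and V0 is arbitrage-free.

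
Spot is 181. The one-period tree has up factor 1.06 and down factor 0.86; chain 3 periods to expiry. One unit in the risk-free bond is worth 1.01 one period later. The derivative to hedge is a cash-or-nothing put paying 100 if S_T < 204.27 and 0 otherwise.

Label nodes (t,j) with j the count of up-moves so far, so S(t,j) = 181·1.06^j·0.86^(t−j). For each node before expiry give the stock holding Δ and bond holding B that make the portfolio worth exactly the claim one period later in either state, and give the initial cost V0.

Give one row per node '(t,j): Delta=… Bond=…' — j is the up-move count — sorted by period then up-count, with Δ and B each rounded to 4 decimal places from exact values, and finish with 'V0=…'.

(0,0): Delta=-1.5233 Bond=331.8205
(1,0): Delta=0.0000 Bond=98.0296
(1,1): Delta=-1.9352 Bond=414.1751
(2,0): Delta=0.0000 Bond=99.0099
(2,1): Delta=0.0000 Bond=99.0099
(2,2): Delta=-2.4586 Bond=524.7525
V0=56.1122

No-arbitrage ⇒ martingale measure with p* = (R−d)/(u−d) = 0.7500.
Payoff layer (t=3): V(3,0)=100.0000, V(3,1)=100.0000, V(3,2)=100.0000, V(3,3)=0.0000
(2,0): S=133.8676. Δ = (V_up−V_dn)/(S_up−S_dn) = (100.0000−100.0000)/(141.8997−115.1261) = 0.0000. V = [p*·100.0000 + (1−p*)·100.0000]/1.01 = 99.0099. B = V − Δ·S = 99.0099.
(2,1): S=164.9996. Δ = (V_up−V_dn)/(S_up−S_dn) = (100.0000−100.0000)/(174.8996−141.8997) = 0.0000. V = [p*·100.0000 + (1−p*)·100.0000]/1.01 = 99.0099. B = V − Δ·S = 99.0099.
(2,2): S=203.3716. Δ = (V_up−V_dn)/(S_up−S_dn) = (0.0000−100.0000)/(215.5739−174.8996) = -2.4586. V = [p*·0.0000 + (1−p*)·100.0000]/1.01 = 24.7525. B = V − Δ·S = 524.7525.
(1,0): S=155.6600. Δ = (V_up−V_dn)/(S_up−S_dn) = (99.0099−99.0099)/(164.9996−133.8676) = 0.0000. V = [p*·99.0099 + (1−p*)·99.0099]/1.01 = 98.0296. B = V − Δ·S = 98.0296.
(1,1): S=191.8600. Δ = (V_up−V_dn)/(S_up−S_dn) = (24.7525−99.0099)/(203.3716−164.9996) = -1.9352. V = [p*·24.7525 + (1−p*)·99.0099]/1.01 = 42.8880. B = V − Δ·S = 414.1751.
(0,0): S=181.0000. Δ = (V_up−V_dn)/(S_up−S_dn) = (42.8880−98.0296)/(191.8600−155.6600) = -1.5233. V = [p*·42.8880 + (1−p*)·98.0296]/1.01 = 56.1122. B = V − Δ·S = 331.8205.
The time-0 hedge costs 56.1122, which is the no-arbitrage price.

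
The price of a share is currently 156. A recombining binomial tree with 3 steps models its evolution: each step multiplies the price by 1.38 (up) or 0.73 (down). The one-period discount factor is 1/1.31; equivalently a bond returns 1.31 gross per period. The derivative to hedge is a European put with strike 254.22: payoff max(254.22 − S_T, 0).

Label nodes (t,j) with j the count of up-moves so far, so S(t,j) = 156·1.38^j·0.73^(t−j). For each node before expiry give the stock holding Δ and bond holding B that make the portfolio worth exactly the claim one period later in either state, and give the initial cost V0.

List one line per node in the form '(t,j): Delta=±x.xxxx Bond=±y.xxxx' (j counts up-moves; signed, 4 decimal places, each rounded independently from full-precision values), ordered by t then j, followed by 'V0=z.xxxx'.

(0,0): Delta=-0.2873 Bond=51.1273
(1,0): Delta=-1.0000 Bond=148.1382
(1,1): Delta=-0.2418 Bond=57.1814
(2,0): Delta=-1.0000 Bond=194.0611
(2,1): Delta=-1.0000 Bond=194.0611
(2,2): Delta=-0.1934 Bond=60.5270
V0=6.3074

Risk-neutral probability p* = (R−d)/(u−d) = (1.31−0.73)/(1.38−0.73) = 0.8923.
Payoff layer (t=3): V(3,0)=193.5333, V(3,1)=139.4973, V(3,2)=37.3469, V(3,3)=0.0000
(2,0): S=83.1324. Δ = (V_up−V_dn)/(S_up−S_dn) = (139.4973−193.5333)/(114.7227−60.6867) = -1.0000. V = [p*·139.4973 + (1−p*)·193.5333]/1.31 = 110.9287. B = V − Δ·S = 194.0611.
(2,1): S=157.1544. Δ = (V_up−V_dn)/(S_up−S_dn) = (37.3469−139.4973)/(216.8731−114.7227) = -1.0000. V = [p*·37.3469 + (1−p*)·139.4973]/1.31 = 36.9067. B = V − Δ·S = 194.0611.
(2,2): S=297.0864. Δ = (V_up−V_dn)/(S_up−S_dn) = (0.0000−37.3469)/(409.9792−216.8731) = -0.1934. V = [p*·0.0000 + (1−p*)·37.3469]/1.31 = 3.0702. B = V − Δ·S = 60.5270.
(1,0): S=113.8800. Δ = (V_up−V_dn)/(S_up−S_dn) = (36.9067−110.9287)/(157.1544−83.1324) = -1.0000. V = [p*·36.9067 + (1−p*)·110.9287]/1.31 = 34.2582. B = V − Δ·S = 148.1382.
(1,1): S=215.2800. Δ = (V_up−V_dn)/(S_up−S_dn) = (3.0702−36.9067)/(297.0864−157.1544) = -0.2418. V = [p*·3.0702 + (1−p*)·36.9067]/1.31 = 5.1253. B = V − Δ·S = 57.1814.
(0,0): S=156.0000. Δ = (V_up−V_dn)/(S_up−S_dn) = (5.1253−34.2582)/(215.2800−113.8800) = -0.2873. V = [p*·5.1253 + (1−p*)·34.2582]/1.31 = 6.3074. B = V − Δ·S = 51.1273.
Root portfolio cost Δ·156+B reproduces V0=6.3074.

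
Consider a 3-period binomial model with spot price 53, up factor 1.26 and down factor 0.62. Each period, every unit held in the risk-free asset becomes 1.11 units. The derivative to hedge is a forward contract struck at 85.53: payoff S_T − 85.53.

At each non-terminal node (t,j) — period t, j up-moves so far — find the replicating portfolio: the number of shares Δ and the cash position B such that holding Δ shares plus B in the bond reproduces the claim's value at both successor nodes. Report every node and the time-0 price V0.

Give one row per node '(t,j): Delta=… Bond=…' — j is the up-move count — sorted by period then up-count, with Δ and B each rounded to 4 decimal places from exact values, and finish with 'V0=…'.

(0,0): Delta=1.0000 Bond=-62.5388
(1,0): Delta=1.0000 Bond=-69.4181
(1,1): Delta=1.0000 Bond=-69.4181
(2,0): Delta=1.0000 Bond=-77.0541
(2,1): Delta=1.0000 Bond=-77.0541
(2,2): Delta=1.0000 Bond=-77.0541
V0=-9.5388

Risk-neutral probability p* = (R−d)/(u−d) = (1.11−0.62)/(1.26−0.62) = 0.7656.
Terminal values V(3,·): V(3,0)=-72.8986, V(3,1)=-59.8598, V(3,2)=-33.3615, V(3,3)=20.4899
  t=2,j=0: stock 20.3732 → up 25.6702 (V=-59.8598), down 12.6314 (V=-72.8986). Price -56.6809; hedge Δ=1.0000, bond B=-77.0541.
  t=2,j=1: stock 41.4036 → up 52.1685 (V=-33.3615), down 25.6702 (V=-59.8598). Price -35.6505; hedge Δ=1.0000, bond B=-77.0541.
  t=2,j=2: stock 84.1428 → up 106.0199 (V=20.4899), down 52.1685 (V=-33.3615). Price 7.0887; hedge Δ=1.0000, bond B=-77.0541.
  t=1,j=0: stock 32.8600 → up 41.4036 (V=-35.6505), down 20.3732 (V=-56.6809). Price -36.5581; hedge Δ=1.0000, bond B=-69.4181.
  t=1,j=1: stock 66.7800 → up 84.1428 (V=7.0887), down 41.4036 (V=-35.6505). Price -2.6381; hedge Δ=1.0000, bond B=-69.4181.
  t=0,j=0: stock 53.0000 → up 66.7800 (V=-2.6381), down 32.8600 (V=-36.5581). Price -9.5388; hedge Δ=1.0000, bond B=-62.5388.
Root portfolio cost Δ·53+B reproduces V0=-9.5388.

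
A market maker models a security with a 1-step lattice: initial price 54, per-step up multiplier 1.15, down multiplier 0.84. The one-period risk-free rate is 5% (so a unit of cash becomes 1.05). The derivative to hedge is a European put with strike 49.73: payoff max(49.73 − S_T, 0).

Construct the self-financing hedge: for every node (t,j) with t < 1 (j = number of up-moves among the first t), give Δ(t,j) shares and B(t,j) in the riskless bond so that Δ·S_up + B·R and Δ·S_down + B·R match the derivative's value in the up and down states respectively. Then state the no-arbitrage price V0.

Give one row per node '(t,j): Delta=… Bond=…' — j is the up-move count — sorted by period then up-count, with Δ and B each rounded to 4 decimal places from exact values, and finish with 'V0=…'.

(0,0): Delta=-0.2611 Bond=15.4393
V0=1.3425

Under the risk-neutral measure, an up-move has probability p* = (R−d)/(u−d) = 0.6774 and values discount at R = 1.05.
Terminal values V(1,·): V(1,0)=4.3700, V(1,1)=0.0000
(0,0): S=54.0000. Δ = (V_up−V_dn)/(S_up−S_dn) = (0.0000−4.3700)/(62.1000−45.3600) = -0.2611. V = [p*·0.0000 + (1−p*)·4.3700]/1.05 = 1.3425. B = V − Δ·S = 15.4393.
Each (Δ,B) replicates both successor values, so the strategy is self-financing and V0 is arbitrage-free.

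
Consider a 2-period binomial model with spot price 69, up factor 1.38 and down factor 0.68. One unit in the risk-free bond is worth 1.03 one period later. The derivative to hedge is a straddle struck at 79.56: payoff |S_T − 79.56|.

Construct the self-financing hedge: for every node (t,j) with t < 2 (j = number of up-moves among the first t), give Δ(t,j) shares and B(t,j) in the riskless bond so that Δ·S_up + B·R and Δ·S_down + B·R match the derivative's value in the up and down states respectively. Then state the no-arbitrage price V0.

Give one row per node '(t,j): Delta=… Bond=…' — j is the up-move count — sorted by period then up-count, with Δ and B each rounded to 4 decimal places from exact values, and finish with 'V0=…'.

No-arbitrage ⇒ martingale measure with p* = (R−d)/(u−d) = 0.5000.
Terminal values V(2,·): V(2,0)=47.6544, V(2,1)=14.8104, V(2,2)=51.8436
Node (1,0) S=46.9200: V=(p*·14.8104+(1−p*)·47.6544)/1.03=30.3227; Δ=(14.8104−47.6544)/(64.7496−31.9056)=-1.0000; B=V−Δ·S=77.2427
Node (1,1) S=95.2200: V=(p*·51.8436+(1−p*)·14.8104)/1.03=32.3563; Δ=(51.8436−14.8104)/(131.4036−64.7496)=0.5556; B=V−Δ·S=-20.5483
Node (0,0) S=69.0000: V=(p*·32.3563+(1−p*)·30.3227)/1.03=30.4267; Δ=(32.3563−30.3227)/(95.2200−46.9200)=0.0421; B=V−Δ·S=27.5216
Self-financing check: at every node Δ·S+B equals the discounted successor values.

(0,0): Delta=0.0421 Bond=27.5216
(1,0): Delta=-1.0000 Bond=77.2427
(1,1): Delta=0.5556 Bond=-20.5483
V0=30.4267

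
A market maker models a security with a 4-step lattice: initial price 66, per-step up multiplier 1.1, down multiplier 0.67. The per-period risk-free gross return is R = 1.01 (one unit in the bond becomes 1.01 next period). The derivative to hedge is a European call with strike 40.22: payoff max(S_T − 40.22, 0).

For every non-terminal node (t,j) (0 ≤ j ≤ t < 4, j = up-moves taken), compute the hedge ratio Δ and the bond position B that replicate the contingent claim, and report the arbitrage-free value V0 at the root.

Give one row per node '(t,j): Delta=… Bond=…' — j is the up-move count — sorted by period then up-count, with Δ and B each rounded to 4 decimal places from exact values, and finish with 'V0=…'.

(0,0): Delta=0.8888 Bond=-30.0617
(1,0): Delta=0.6007 Bond=-17.6212
(1,1): Delta=0.9353 Bond=-33.7350
(2,0): Delta=0.0000 Bond=0.0000
(2,1): Delta=0.6976 Bond=-22.5085
(2,2): Delta=0.9736 Bond=-37.1334
(3,0): Delta=0.0000 Bond=0.0000
(3,1): Delta=0.0000 Bond=0.0000
(3,2): Delta=0.8100 Bond=-28.7513
(3,3): Delta=1.0000 Bond=-39.8218
V0=28.6016

The replicating-portfolio and risk-neutral prices coincide; use p* = (1.01−0.67)/(1.1−0.67) = 0.7907 for the latter.
Payoff layer (t=4): V(4,0)=0.0000, V(4,1)=0.0000, V(4,2)=0.0000, V(4,3)=18.6368, V(4,4)=56.4106
  t=3,j=0: stock 19.8504 → up 21.8354 (V=0.0000), down 13.2997 (V=0.0000). Price 0.0000; hedge Δ=0.0000, bond B=0.0000.
  t=3,j=1: stock 32.5901 → up 35.8492 (V=0.0000), down 21.8354 (V=0.0000). Price 0.0000; hedge Δ=0.0000, bond B=0.0000.
  t=3,j=2: stock 53.5062 → up 58.8568 (V=18.6368), down 35.8492 (V=0.0000). Price 14.5902; hedge Δ=0.8100, bond B=-28.7513.
  t=3,j=3: stock 87.8460 → up 96.6306 (V=56.4106), down 58.8568 (V=18.6368). Price 48.0242; hedge Δ=1.0000, bond B=-39.8218.
  t=2,j=0: stock 29.6274 → up 32.5901 (V=0.0000), down 19.8504 (V=0.0000). Price 0.0000; hedge Δ=0.0000, bond B=0.0000.
  t=2,j=1: stock 48.6420 → up 53.5062 (V=14.5902), down 32.5901 (V=0.0000). Price 11.4222; hedge Δ=0.6976, bond B=-22.5085.
  t=2,j=2: stock 79.8600 → up 87.8460 (V=48.0242), down 53.5062 (V=14.5902). Price 40.6202; hedge Δ=0.9736, bond B=-37.1334.
  t=1,j=0: stock 44.2200 → up 48.6420 (V=11.4222), down 29.6274 (V=0.0000). Price 8.9421; hedge Δ=0.6007, bond B=-17.6212.
  t=1,j=1: stock 72.6000 → up 79.8600 (V=40.6202), down 48.6420 (V=11.4222). Price 34.1673; hedge Δ=0.9353, bond B=-33.7350.
  t=0,j=0: stock 66.0000 → up 72.6000 (V=34.1673), down 44.2200 (V=8.9421). Price 28.6016; hedge Δ=0.8888, bond B=-30.0617.
The time-0 hedge costs 28.6016, which is the no-arbitrage price.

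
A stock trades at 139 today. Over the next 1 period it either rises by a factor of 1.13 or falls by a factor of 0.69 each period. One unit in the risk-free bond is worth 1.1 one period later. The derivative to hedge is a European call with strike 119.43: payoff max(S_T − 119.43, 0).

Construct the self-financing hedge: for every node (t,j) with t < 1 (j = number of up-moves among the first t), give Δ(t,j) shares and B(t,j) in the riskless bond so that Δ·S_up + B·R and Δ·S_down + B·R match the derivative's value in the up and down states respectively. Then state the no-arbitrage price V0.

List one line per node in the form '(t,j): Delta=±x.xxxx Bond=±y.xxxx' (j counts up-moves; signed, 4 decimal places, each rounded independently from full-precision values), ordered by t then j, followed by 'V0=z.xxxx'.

(0,0): Delta=0.6154 Bond=-53.6603
V0=31.8851

Risk-neutral probability p* = (R−d)/(u−d) = (1.1−0.69)/(1.13−0.69) = 0.9318.
Terminal payoffs: V(1,0)=0.0000, V(1,1)=37.6400
Node (0,0) S=139.0000: V=(p*·37.6400+(1−p*)·0.0000)/1.1=31.8851; Δ=(37.6400−0.0000)/(157.0700−95.9100)=0.6154; B=V−Δ·S=-53.6603
Check: Δ(0,0)·S0 + B(0,0) = 31.8851 = V0.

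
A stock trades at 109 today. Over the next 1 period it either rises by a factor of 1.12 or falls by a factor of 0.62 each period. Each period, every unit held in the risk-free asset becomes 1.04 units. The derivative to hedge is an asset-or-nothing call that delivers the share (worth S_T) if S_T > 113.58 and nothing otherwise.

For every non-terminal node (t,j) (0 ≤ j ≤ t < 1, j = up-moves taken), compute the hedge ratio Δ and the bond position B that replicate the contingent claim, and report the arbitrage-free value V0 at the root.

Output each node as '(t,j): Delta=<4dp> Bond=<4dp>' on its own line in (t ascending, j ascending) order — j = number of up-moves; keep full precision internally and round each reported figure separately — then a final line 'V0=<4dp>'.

(0,0): Delta=2.2400 Bond=-145.5569
V0=98.6031

Risk-neutral probability p* = (R−d)/(u−d) = (1.04−0.62)/(1.12−0.62) = 0.8400.
Payoff layer (t=1): V(1,0)=0.0000, V(1,1)=122.0800
Node (0,0) S=109.0000: V=(p*·122.0800+(1−p*)·0.0000)/1.04=98.6031; Δ=(122.0800−0.0000)/(122.0800−67.5800)=2.2400; B=V−Δ·S=-145.5569
Self-financing check: at every node Δ·S+B equals the discounted successor values.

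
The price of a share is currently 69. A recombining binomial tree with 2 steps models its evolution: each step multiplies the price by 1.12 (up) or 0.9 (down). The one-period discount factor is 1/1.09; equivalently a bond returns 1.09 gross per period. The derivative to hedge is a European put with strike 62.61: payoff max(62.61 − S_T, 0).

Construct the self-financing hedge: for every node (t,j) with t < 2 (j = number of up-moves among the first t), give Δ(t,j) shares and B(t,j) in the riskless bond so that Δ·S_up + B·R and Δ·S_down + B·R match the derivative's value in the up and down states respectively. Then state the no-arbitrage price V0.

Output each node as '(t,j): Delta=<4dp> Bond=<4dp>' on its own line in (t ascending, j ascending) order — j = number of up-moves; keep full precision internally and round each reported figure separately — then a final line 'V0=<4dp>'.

Under the risk-neutral measure, an up-move has probability p* = (R−d)/(u−d) = 0.8636 and values discount at R = 1.09.
At expiry t=2: V(2,0)=6.7200, V(2,1)=0.0000, V(2,2)=0.0000
(1,0): S=62.1000. Δ = (V_up−V_dn)/(S_up−S_dn) = (0.0000−6.7200)/(69.5520−55.8900) = -0.4919. V = [p*·0.0000 + (1−p*)·6.7200]/1.09 = 0.8407. B = V − Δ·S = 31.3862.
(1,1): S=77.2800. Δ = (V_up−V_dn)/(S_up−S_dn) = (0.0000−0.0000)/(86.5536−69.5520) = 0.0000. V = [p*·0.0000 + (1−p*)·0.0000]/1.09 = 0.0000. B = V − Δ·S = 0.0000.
(0,0): S=69.0000. Δ = (V_up−V_dn)/(S_up−S_dn) = (0.0000−0.8407)/(77.2800−62.1000) = -0.0554. V = [p*·0.0000 + (1−p*)·0.8407]/1.09 = 0.1052. B = V − Δ·S = 3.9265.
The time-0 hedge costs 0.1052, which is the no-arbitrage price.

(0,0): Delta=-0.0554 Bond=3.9265
(1,0): Delta=-0.4919 Bond=31.3862
(1,1): Delta=0.0000 Bond=0.0000
V0=0.1052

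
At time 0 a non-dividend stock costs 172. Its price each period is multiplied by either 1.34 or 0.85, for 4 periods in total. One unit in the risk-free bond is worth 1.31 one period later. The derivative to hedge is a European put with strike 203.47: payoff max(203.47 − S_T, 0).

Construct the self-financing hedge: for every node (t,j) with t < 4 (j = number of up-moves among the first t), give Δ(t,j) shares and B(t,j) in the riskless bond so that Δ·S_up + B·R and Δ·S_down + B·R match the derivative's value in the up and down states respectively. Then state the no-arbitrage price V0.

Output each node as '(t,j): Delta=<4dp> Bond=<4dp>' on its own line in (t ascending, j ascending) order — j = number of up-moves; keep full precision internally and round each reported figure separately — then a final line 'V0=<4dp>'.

Risk-neutral probability p* = (R−d)/(u−d) = (1.31−0.85)/(1.34−0.85) = 0.9388.
Payoff layer (t=4): V(4,0)=113.6849, V(4,1)=61.9265, V(4,2)=0.0000, V(4,3)=0.0000, V(4,4)=0.0000
(3,0): S=105.6295. Δ = (V_up−V_dn)/(S_up−S_dn) = (61.9265−113.6849)/(141.5435−89.7851) = -1.0000. V = [p*·61.9265 + (1−p*)·113.6849]/1.31 = 49.6911. B = V − Δ·S = 155.3206.
(3,1): S=166.5218. Δ = (V_up−V_dn)/(S_up−S_dn) = (0.0000−61.9265)/(223.1392−141.5435) = -0.7589. V = [p*·0.0000 + (1−p*)·61.9265]/1.31 = 2.8942. B = V − Δ·S = 129.2748.
(3,2): S=262.5167. Δ = (V_up−V_dn)/(S_up−S_dn) = (0.0000−0.0000)/(351.7724−223.1392) = 0.0000. V = [p*·0.0000 + (1−p*)·0.0000]/1.31 = 0.0000. B = V − Δ·S = 0.0000.
(3,3): S=413.8499. Δ = (V_up−V_dn)/(S_up−S_dn) = (0.0000−0.0000)/(554.5588−351.7724) = 0.0000. V = [p*·0.0000 + (1−p*)·0.0000]/1.31 = 0.0000. B = V − Δ·S = 0.0000.
(2,0): S=124.2700. Δ = (V_up−V_dn)/(S_up−S_dn) = (2.8942−49.6911)/(166.5218−105.6295) = -0.7685. V = [p*·2.8942 + (1−p*)·49.6911]/1.31 = 4.3964. B = V − Δ·S = 99.9003.
(2,1): S=195.9080. Δ = (V_up−V_dn)/(S_up−S_dn) = (0.0000−2.8942)/(262.5167−166.5218) = -0.0301. V = [p*·0.0000 + (1−p*)·2.8942]/1.31 = 0.1353. B = V − Δ·S = 6.0418.
(2,2): S=308.8432. Δ = (V_up−V_dn)/(S_up−S_dn) = (0.0000−0.0000)/(413.8499−262.5167) = 0.0000. V = [p*·0.0000 + (1−p*)·0.0000]/1.31 = 0.0000. B = V − Δ·S = 0.0000.
(1,0): S=146.2000. Δ = (V_up−V_dn)/(S_up−S_dn) = (0.1353−4.3964)/(195.9080−124.2700) = -0.0595. V = [p*·0.1353 + (1−p*)·4.3964]/1.31 = 0.3024. B = V − Δ·S = 8.9987.
(1,1): S=230.4800. Δ = (V_up−V_dn)/(S_up−S_dn) = (0.0000−0.1353)/(308.8432−195.9080) = -0.0012. V = [p*·0.0000 + (1−p*)·0.1353]/1.31 = 0.0063. B = V − Δ·S = 0.2824.
(0,0): S=172.0000. Δ = (V_up−V_dn)/(S_up−S_dn) = (0.0063−0.3024)/(230.4800−146.2000) = -0.0035. V = [p*·0.0063 + (1−p*)·0.3024]/1.31 = 0.0187. B = V − Δ·S = 0.6229.
Self-financing check: at every node Δ·S+B equals the discounted successor values.

(0,0): Delta=-0.0035 Bond=0.6229
(1,0): Delta=-0.0595 Bond=8.9987
(1,1): Delta=-0.0012 Bond=0.2824
(2,0): Delta=-0.7685 Bond=99.9003
(2,1): Delta=-0.0301 Bond=6.0418
(2,2): Delta=0.0000 Bond=0.0000
(3,0): Delta=-1.0000 Bond=155.3206
(3,1): Delta=-0.7589 Bond=129.2748
(3,2): Delta=0.0000 Bond=0.0000
(3,3): Delta=0.0000 Bond=0.0000
V0=0.0187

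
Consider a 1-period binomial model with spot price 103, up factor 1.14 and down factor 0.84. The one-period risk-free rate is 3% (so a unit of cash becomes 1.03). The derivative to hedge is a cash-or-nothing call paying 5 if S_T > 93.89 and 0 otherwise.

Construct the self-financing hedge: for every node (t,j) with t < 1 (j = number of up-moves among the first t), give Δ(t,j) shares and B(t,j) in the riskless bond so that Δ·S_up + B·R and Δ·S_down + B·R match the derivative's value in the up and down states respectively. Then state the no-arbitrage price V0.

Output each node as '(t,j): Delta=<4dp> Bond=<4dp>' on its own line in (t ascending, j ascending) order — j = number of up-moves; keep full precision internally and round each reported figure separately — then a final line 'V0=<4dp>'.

(0,0): Delta=0.1618 Bond=-13.5922
V0=3.0744

Risk-neutral probability p* = (R−d)/(u−d) = (1.03−0.84)/(1.14−0.84) = 0.6333.
Terminal payoffs: V(1,0)=0.0000, V(1,1)=5.0000
  t=0,j=0: stock 103.0000 → up 117.4200 (V=5.0000), down 86.5200 (V=0.0000). Price 3.0744; hedge Δ=0.1618, bond B=-13.5922.
The time-0 hedge costs 3.0744, which is the no-arbitrage price.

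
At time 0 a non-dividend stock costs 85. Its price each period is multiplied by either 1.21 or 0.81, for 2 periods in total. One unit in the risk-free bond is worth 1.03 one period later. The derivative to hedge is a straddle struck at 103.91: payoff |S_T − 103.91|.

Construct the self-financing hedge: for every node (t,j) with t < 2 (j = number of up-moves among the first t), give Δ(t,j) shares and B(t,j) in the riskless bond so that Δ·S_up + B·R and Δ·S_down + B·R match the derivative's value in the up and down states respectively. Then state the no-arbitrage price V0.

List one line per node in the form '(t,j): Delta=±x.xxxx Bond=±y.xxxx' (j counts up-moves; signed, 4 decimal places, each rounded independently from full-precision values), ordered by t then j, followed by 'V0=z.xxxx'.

Under the risk-neutral measure, an up-move has probability p* = (R−d)/(u−d) = 0.5500 and values discount at R = 1.03.
Terminal payoffs: V(2,0)=48.1415, V(2,1)=20.6015, V(2,2)=20.5385
Node (1,0) S=68.8500: V=(p*·20.6015+(1−p*)·48.1415)/1.03=32.0335; Δ=(20.6015−48.1415)/(83.3085−55.7685)=-1.0000; B=V−Δ·S=100.8835
Node (1,1) S=102.8500: V=(p*·20.5385+(1−p*)·20.6015)/1.03=19.9678; Δ=(20.5385−20.6015)/(124.4485−83.3085)=-0.0015; B=V−Δ·S=20.1253
Node (0,0) S=85.0000: V=(p*·19.9678+(1−p*)·32.0335)/1.03=24.6576; Δ=(19.9678−32.0335)/(102.8500−68.8500)=-0.3549; B=V−Δ·S=54.8218
Root portfolio cost Δ·85+B reproduces V0=24.6576.

(0,0): Delta=-0.3549 Bond=54.8218
(1,0): Delta=-1.0000 Bond=100.8835
(1,1): Delta=-0.0015 Bond=20.1253
V0=24.6576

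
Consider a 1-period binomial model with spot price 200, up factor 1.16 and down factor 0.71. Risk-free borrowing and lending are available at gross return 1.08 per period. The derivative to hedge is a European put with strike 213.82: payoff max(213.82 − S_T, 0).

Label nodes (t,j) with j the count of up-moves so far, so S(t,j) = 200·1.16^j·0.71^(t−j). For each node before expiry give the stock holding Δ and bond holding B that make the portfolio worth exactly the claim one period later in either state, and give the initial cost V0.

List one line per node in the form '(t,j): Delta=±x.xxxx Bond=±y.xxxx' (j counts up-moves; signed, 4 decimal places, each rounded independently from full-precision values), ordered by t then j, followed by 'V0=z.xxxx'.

Under the risk-neutral measure, an up-move has probability p* = (R−d)/(u−d) = 0.8222 and values discount at R = 1.08.
Terminal payoffs: V(1,0)=71.8200, V(1,1)=0.0000
  t=0,j=0: stock 200.0000 → up 232.0000 (V=0.0000), down 142.0000 (V=71.8200). Price 11.8222; hedge Δ=-0.7980, bond B=171.4222.
Self-financing check: at every node Δ·S+B equals the discounted successor values.

(0,0): Delta=-0.7980 Bond=171.4222
V0=11.8222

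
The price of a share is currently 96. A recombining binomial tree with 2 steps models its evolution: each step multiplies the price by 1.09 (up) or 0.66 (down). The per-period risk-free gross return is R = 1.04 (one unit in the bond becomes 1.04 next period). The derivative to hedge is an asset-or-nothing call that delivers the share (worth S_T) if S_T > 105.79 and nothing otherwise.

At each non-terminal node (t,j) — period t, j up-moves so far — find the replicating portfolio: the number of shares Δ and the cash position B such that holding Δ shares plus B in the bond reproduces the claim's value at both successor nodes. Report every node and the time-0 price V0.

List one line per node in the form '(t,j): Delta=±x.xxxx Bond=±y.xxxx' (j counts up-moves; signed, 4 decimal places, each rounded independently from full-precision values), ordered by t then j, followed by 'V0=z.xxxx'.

Under the risk-neutral measure, an up-move has probability p* = (R−d)/(u−d) = 0.8837 and values discount at R = 1.04.
At expiry t=2: V(2,0)=0.0000, V(2,1)=0.0000, V(2,2)=114.0576
  t=1,j=0: stock 63.3600 → up 69.0624 (V=0.0000), down 41.8176 (V=0.0000). Price 0.0000; hedge Δ=0.0000, bond B=0.0000.
  t=1,j=1: stock 104.6400 → up 114.0576 (V=114.0576), down 69.0624 (V=0.0000). Price 96.9184; hedge Δ=2.5349, bond B=-168.3319.
  t=0,j=0: stock 96.0000 → up 104.6400 (V=96.9184), down 63.3600 (V=0.0000). Price 82.3546; hedge Δ=2.3478, bond B=-143.0369.
Self-financing check: at every node Δ·S+B equals the discounted successor values.

(0,0): Delta=2.3478 Bond=-143.0369
(1,0): Delta=0.0000 Bond=0.0000
(1,1): Delta=2.5349 Bond=-168.3319
V0=82.3546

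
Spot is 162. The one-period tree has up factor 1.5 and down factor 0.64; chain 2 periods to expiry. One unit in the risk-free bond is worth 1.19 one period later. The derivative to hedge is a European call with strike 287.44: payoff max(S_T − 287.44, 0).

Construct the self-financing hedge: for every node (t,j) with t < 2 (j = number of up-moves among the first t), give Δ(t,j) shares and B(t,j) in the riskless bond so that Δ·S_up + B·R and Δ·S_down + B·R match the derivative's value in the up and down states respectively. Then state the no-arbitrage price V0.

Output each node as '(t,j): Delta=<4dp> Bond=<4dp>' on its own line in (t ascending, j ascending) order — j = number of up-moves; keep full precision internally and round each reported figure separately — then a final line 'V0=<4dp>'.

Since d<R<u, set p* = (R−d)/(u−d) = 0.6395; price each node as the discounted p*-expectation of its children.
Payoff layer (t=2): V(2,0)=0.0000, V(2,1)=0.0000, V(2,2)=77.0600
(1,0): S=103.6800. Δ = (V_up−V_dn)/(S_up−S_dn) = (0.0000−0.0000)/(155.5200−66.3552) = 0.0000. V = [p*·0.0000 + (1−p*)·0.0000]/1.19 = 0.0000. B = V − Δ·S = 0.0000.
(1,1): S=243.0000. Δ = (V_up−V_dn)/(S_up−S_dn) = (77.0600−0.0000)/(364.5000−155.5200) = 0.3687. V = [p*·77.0600 + (1−p*)·0.0000]/1.19 = 41.4139. B = V − Δ·S = -48.1907.
(0,0): S=162.0000. Δ = (V_up−V_dn)/(S_up−S_dn) = (41.4139−0.0000)/(243.0000−103.6800) = 0.2973. V = [p*·41.4139 + (1−p*)·0.0000]/1.19 = 22.2568. B = V − Δ·S = -25.8989.
Check: Δ(0,0)·S0 + B(0,0) = 22.2568 = V0.

(0,0): Delta=0.2973 Bond=-25.8989
(1,0): Delta=0.0000 Bond=0.0000
(1,1): Delta=0.3687 Bond=-48.1907
V0=22.2568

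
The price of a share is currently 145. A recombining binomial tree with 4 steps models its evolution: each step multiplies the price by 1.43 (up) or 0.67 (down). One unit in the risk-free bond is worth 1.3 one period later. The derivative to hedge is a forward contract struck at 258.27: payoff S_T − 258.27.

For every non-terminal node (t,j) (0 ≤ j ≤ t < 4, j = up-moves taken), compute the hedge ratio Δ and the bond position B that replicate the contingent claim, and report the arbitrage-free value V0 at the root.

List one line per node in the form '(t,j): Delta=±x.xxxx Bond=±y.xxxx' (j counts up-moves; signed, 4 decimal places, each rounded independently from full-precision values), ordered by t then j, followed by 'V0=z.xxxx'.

No-arbitrage ⇒ martingale measure with p* = (R−d)/(u−d) = 0.8289.
Terminal values V(4,·): V(4,0)=-229.0509, V(4,1)=-195.9068, V(4,2)=-125.1664, V(4,3)=25.8167, V(4,4)=348.0643
  t=3,j=0: stock 43.6106 → up 62.3632 (V=-195.9068), down 29.2191 (V=-229.0509). Price -155.0586; hedge Δ=1.0000, bond B=-198.6692.
  t=3,j=1: stock 93.0794 → up 133.1036 (V=-125.1664), down 62.3632 (V=-195.9068). Price -105.5898; hedge Δ=1.0000, bond B=-198.6692.
  t=3,j=2: stock 198.6620 → up 284.0867 (V=25.8167), down 133.1036 (V=-125.1664). Price -0.0072; hedge Δ=1.0000, bond B=-198.6692.
  t=3,j=3: stock 424.0100 → up 606.3343 (V=348.0643), down 284.0867 (V=25.8167). Price 225.3408; hedge Δ=1.0000, bond B=-198.6692.
  t=2,j=0: stock 65.0905 → up 93.0794 (V=-105.5898), down 43.6106 (V=-155.0586). Price -87.7320; hedge Δ=1.0000, bond B=-152.8225.
  t=2,j=1: stock 138.9245 → up 198.6620 (V=-0.0072), down 93.0794 (V=-105.5898). Price -13.8980; hedge Δ=1.0000, bond B=-152.8225.
  t=2,j=2: stock 296.5105 → up 424.0100 (V=225.3408), down 198.6620 (V=-0.0072). Price 143.6880; hedge Δ=1.0000, bond B=-152.8225.
  t=1,j=0: stock 97.1500 → up 138.9245 (V=-13.8980), down 65.0905 (V=-87.7320). Price -20.4058; hedge Δ=1.0000, bond B=-117.5558.
  t=1,j=1: stock 207.3500 → up 296.5105 (V=143.6880), down 138.9245 (V=-13.8980). Price 89.7942; hedge Δ=1.0000, bond B=-117.5558.
  t=0,j=0: stock 145.0000 → up 207.3500 (V=89.7942), down 97.1500 (V=-20.4058). Price 54.5725; hedge Δ=1.0000, bond B=-90.4275.
Each (Δ,B) replicates both successor values, so the strategy is self-financing and V0 is arbitrage-free.

(0,0): Delta=1.0000 Bond=-90.4275
(1,0): Delta=1.0000 Bond=-117.5558
(1,1): Delta=1.0000 Bond=-117.5558
(2,0): Delta=1.0000 Bond=-152.8225
(2,1): Delta=1.0000 Bond=-152.8225
(2,2): Delta=1.0000 Bond=-152.8225
(3,0): Delta=1.0000 Bond=-198.6692
(3,1): Delta=1.0000 Bond=-198.6692
(3,2): Delta=1.0000 Bond=-198.6692
(3,3): Delta=1.0000 Bond=-198.6692
V0=54.5725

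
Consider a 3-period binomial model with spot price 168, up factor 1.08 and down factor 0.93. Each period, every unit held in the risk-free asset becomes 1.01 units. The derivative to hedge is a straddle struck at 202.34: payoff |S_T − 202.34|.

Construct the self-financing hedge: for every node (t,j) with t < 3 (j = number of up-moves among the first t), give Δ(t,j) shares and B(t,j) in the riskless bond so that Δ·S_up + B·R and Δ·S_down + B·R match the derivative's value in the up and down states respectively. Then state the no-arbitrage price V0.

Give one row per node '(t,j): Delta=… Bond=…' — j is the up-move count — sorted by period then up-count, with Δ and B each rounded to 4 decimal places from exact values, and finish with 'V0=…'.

Risk-neutral probability p* = (R−d)/(u−d) = (1.01−0.93)/(1.08−0.93) = 0.5333.
Terminal payoffs: V(3,0)=67.2080, V(3,1)=45.4125, V(3,2)=20.1017, V(3,3)=9.2916
Node (2,0) S=145.3032: V=(p*·45.4125+(1−p*)·67.2080)/1.01=55.0334; Δ=(45.4125−67.2080)/(156.9275−135.1320)=-1.0000; B=V−Δ·S=200.3366
Node (2,1) S=168.7392: V=(p*·20.1017+(1−p*)·45.4125)/1.01=31.5974; Δ=(20.1017−45.4125)/(182.2383−156.9275)=-1.0000; B=V−Δ·S=200.3366
Node (2,2) S=195.9552: V=(p*·9.2916+(1−p*)·20.1017)/1.01=14.1944; Δ=(9.2916−20.1017)/(211.6316−182.2383)=-0.3678; B=V−Δ·S=86.2613
Node (1,0) S=156.2400: V=(p*·31.5974+(1−p*)·55.0334)/1.01=42.1131; Δ=(31.5974−55.0334)/(168.7392−145.3032)=-1.0000; B=V−Δ·S=198.3531
Node (1,1) S=181.4400: V=(p*·14.1944+(1−p*)·31.5974)/1.01=22.0948; Δ=(14.1944−31.5974)/(195.9552−168.7392)=-0.6394; B=V−Δ·S=138.1153
Node (0,0) S=168.0000: V=(p*·22.0948+(1−p*)·42.1131)/1.01=31.1254; Δ=(22.0948−42.1131)/(181.4400−156.2400)=-0.7944; B=V−Δ·S=164.5805
Self-financing check: at every node Δ·S+B equals the discounted successor values.

(0,0): Delta=-0.7944 Bond=164.5805
(1,0): Delta=-1.0000 Bond=198.3531
(1,1): Delta=-0.6394 Bond=138.1153
(2,0): Delta=-1.0000 Bond=200.3366
(2,1): Delta=-1.0000 Bond=200.3366
(2,2): Delta=-0.3678 Bond=86.2613
V0=31.1254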